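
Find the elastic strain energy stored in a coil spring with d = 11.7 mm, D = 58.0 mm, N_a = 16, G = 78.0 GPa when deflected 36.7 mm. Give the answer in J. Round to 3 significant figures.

k = Gd⁴/(8D³N_a) = (78.0×10³)(11.7⁴)/(8·58.0³·16) = 58.525 N/mm
U = ½kδ² = 0.5 × 58.525 × 36.7² = 39414 N·mm = 39.414 J

39.4 J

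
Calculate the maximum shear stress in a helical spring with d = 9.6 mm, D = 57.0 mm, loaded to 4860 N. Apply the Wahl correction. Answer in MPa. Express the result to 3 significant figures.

Spring index C = D/d = 57.0/9.6 = 5.9375
K_W = (4C−1)/(4C−4) + 0.615/C = 22.750/19.750 + 0.1036 = 1.2555
τ₀ = 8FD/(πd³) = 8·4860·57.0/(π·9.6³) = 2.21616e+06/2779.5 = 797.33 MPa
τ_max = K·τ₀ = 1.2555 × 797.33 = 1001 MPa

1000 MPa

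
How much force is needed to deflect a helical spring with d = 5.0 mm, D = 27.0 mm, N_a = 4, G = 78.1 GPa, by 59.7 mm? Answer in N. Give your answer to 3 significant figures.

k = Gd⁴/(8D³N_a) = (78.1×10³)(5.0⁴)/(8·27.0³·4) = 77.498 N/mm
F = k·δ = 77.498 × 59.7 = 4626.6 N

4630 N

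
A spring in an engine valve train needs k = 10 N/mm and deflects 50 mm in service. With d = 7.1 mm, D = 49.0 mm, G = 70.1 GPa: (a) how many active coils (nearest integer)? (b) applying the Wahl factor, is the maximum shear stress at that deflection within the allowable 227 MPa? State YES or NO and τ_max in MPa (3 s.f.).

(a) 19 coils; (b) YES, τ_max = 211 MPa

N_a = Gd⁴/(8D³k) = (70.1×10³)(7.1⁴)/(8·49.0³·10) = 18.93 → N_a = 19
Actual rate k = Gd⁴/(8D³·19) = 9.9614 N/mm
Working load F = kδ = 9.9614·50 = 498.07 N
C = 49.0/7.1 = 6.9014; K_W = (4C−1)/(4C−4)+0.615/C = 1.2162
τ_max = K_W·8FD/(πd³) = 1.2162·173.64 = 211.18 MPa
τ_max ≤ 227 MPa → acceptable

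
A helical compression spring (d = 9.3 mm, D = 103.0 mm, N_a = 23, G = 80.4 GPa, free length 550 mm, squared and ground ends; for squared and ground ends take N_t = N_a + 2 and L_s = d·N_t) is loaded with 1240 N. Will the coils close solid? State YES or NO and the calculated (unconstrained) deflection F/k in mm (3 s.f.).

k = Gd⁴/(8D³N_a) = (80.4×10³)(9.3⁴)/(8·103.0³·23) = 2.9913 N/mm
N_t = 25; L_s = 9.3·25 = 232.5 mm; δ_solid = L₀ − L_s = 550 − 232.5 = 317.5 mm
δ = F/k = 1240/2.9913 = 414.54 mm
δ ≥ δ_solid → spring goes solid

YES, δ = 415 mm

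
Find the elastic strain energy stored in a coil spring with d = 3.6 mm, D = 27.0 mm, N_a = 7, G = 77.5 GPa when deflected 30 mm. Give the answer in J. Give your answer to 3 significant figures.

k = Gd⁴/(8D³N_a) = (77.5×10³)(3.6⁴)/(8·27.0³·7) = 11.81 N/mm
U = ½kδ² = 0.5 × 11.81 × 30² = 5314.3 N·mm = 5.3143 J

5.31 J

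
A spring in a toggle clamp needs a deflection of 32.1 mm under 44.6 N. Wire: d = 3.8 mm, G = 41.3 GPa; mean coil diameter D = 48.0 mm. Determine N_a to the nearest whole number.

Required rate k = F/δ = 44.6/32.1 = 1.3894 N/mm
N_a = Gd⁴/(8D³k) = (41.3×10³ × 3.8⁴)/(8 × 48.0³ × 1.3894)
    = 8.61161e+06 / 1.22926e+06 = 7.006 → 7 coils

7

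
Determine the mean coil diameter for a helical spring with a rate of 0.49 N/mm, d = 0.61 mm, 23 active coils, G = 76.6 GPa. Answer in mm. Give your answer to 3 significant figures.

D = (Gd⁴/(8N_a·k))^(1/3) = (76.6×10³·0.61⁴/(8·23·0.49))^(1/3)
  = (117.634)^(1/3) = 4.8998 mm

4.90 mm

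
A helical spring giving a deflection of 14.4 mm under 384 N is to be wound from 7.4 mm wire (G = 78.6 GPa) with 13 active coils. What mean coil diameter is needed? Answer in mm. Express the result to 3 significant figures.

Required rate k = F/δ = 384/14.4 = 26.667 N/mm
D = (Gd⁴/(8N_a·k))^(1/3) = (78.6×10³·7.4⁴/(8·13·26.667))^(1/3)
  = (84986)^(1/3) = 43.9659 mm

44.0 mm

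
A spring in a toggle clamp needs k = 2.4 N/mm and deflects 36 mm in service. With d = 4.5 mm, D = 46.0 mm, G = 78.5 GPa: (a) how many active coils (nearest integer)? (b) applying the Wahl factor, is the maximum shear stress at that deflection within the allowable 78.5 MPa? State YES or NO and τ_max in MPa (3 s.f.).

N_a = Gd⁴/(8D³k) = (78.5×10³)(4.5⁴)/(8·46.0³·2.4) = 17.22 → N_a = 17
Actual rate k = Gd⁴/(8D³·17) = 2.4317 N/mm
Working load F = kδ = 2.4317·36 = 87.541 N
C = 46.0/4.5 = 10.2222; K_W = (4C−1)/(4C−4)+0.615/C = 1.1415
τ_max = K_W·8FD/(πd³) = 1.1415·112.53 = 128.45 MPa
τ_max > 78.5 MPa → exceeds allowable

(a) 17 coils; (b) NO, τ_max = 128 MPa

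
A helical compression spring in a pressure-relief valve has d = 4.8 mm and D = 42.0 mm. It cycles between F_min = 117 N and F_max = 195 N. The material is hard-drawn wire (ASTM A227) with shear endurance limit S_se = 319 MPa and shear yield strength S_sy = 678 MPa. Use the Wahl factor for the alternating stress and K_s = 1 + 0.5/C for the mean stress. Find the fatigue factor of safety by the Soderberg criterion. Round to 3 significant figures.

2.68

C = D/d = 42.0/4.8 = 8.7500; K_W = (4C−1)/(4C−4)+0.615/C = 1.1671; K_s = 1+0.5/C = 1.0571
F_a = (F_max−F_min)/2 = 39 N; F_m = (F_max+F_min)/2 = 156 N
τ_a = K_W·8F_aD/(πd³) = 1.1671 × 37.716 = 44.017 MPa
τ_m = K_s·8F_mD/(πd³) = 1.0571 × 150.87 = 159.49 MPa
Soderberg: 1/n_f = τ_a/S_se + τ_m/S_sy = 44.017/319 + 159.49/678 = 0.13799 + 0.23523 = 0.37322
n_f = 1/0.37322 = 2.679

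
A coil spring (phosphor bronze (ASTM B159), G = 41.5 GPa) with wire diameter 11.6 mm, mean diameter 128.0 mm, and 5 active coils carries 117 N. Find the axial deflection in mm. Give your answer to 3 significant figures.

k = Gd⁴/(8D³N_a) = (41.5×10³)(11.6⁴)/(8·128.0³·5) = 8.9576 N/mm
δ = F/k = 117 / 8.9576 = 13.062 mm

13.1 mm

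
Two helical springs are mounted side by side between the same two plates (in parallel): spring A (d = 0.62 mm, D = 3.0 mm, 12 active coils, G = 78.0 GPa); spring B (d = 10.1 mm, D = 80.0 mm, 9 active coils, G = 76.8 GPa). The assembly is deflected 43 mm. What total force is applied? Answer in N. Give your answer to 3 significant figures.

1120 N

k_A = Gd⁴/(8D³N_a) = (78.0×10³)(0.62⁴)/(8·3.0³·12) = 4.4466 N/mm
k_B = Gd⁴/(8D³N_a) = (76.8×10³)(10.1⁴)/(8·80.0³·9) = 21.679 N/mm
Parallel: k_eq = 4.4466 + 21.679 = 26.126 N/mm
F = k_eq·δ = 26.126·43 = 1123.4 N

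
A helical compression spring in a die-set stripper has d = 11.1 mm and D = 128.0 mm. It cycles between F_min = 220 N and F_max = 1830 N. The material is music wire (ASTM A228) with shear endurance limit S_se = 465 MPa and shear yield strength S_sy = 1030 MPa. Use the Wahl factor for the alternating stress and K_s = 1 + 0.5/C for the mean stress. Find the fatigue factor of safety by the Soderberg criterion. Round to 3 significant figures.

1.41

C = D/d = 128.0/11.1 = 11.5315; K_W = (4C−1)/(4C−4)+0.615/C = 1.1245; K_s = 1+0.5/C = 1.0434
F_a = (F_max−F_min)/2 = 805 N; F_m = (F_max+F_min)/2 = 1025 N
τ_a = K_W·8F_aD/(πd³) = 1.1245 × 191.86 = 215.75 MPa
τ_m = K_s·8F_mD/(πd³) = 1.0434 × 244.29 = 254.88 MPa
Soderberg: 1/n_f = τ_a/S_se + τ_m/S_sy = 215.75/465 + 254.88/1030 = 0.46398 + 0.24746 = 0.71144
n_f = 1/0.71144 = 1.406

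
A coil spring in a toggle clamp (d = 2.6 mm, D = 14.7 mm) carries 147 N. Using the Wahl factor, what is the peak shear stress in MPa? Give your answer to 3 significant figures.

Spring index C = D/d = 14.7/2.6 = 5.6538
K_W = (4C−1)/(4C−4) + 0.615/C = 21.615/18.615 + 0.1088 = 1.2699
τ₀ = 8FD/(πd³) = 8·147·14.7/(π·2.6³) = 17287.2/55.217 = 313.08 MPa
τ_max = K·τ₀ = 1.2699 × 313.08 = 397.59 MPa

398 MPa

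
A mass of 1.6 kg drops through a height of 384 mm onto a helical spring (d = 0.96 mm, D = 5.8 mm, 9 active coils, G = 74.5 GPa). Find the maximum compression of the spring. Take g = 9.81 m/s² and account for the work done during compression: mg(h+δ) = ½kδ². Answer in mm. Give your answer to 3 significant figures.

k = Gd⁴/(8D³N_a) = (74.5×10³)(0.96⁴)/(8·5.8³·9) = 4.5043 N/mm
W = mg = 1.6 × 9.81 = 15.696 N
½kδ² − Wδ − Wh = 0 → δ = (W + √(W² + 2kWh))/k
δ = (15.696 + √(246.36 + 54296.9))/4.5043 = (15.696 + 233.54)/4.5043 = 55.334 mm

55.3 mm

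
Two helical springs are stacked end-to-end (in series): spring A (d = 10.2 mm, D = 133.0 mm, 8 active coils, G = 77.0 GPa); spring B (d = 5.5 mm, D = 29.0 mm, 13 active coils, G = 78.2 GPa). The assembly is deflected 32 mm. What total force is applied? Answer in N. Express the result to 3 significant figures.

k_A = Gd⁴/(8D³N_a) = (77.0×10³)(10.2⁴)/(8·133.0³·8) = 5.5355 N/mm
k_B = Gd⁴/(8D³N_a) = (78.2×10³)(5.5⁴)/(8·29.0³·13) = 28.212 N/mm
Series: 1/k_eq = 1/5.5355 + 1/28.212 = 0.2161; k_eq = 4.6275 N/mm
F = k_eq·δ = 4.6275·32 = 148.08 N

148 N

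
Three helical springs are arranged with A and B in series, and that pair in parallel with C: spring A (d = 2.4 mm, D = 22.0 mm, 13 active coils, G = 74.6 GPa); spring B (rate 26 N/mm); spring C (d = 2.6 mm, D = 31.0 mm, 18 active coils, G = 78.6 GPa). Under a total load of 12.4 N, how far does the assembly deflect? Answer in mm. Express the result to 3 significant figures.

k_A = Gd⁴/(8D³N_a) = (74.6×10³)(2.4⁴)/(8·22.0³·13) = 2.235 N/mm
k_C = Gd⁴/(8D³N_a) = (78.6×10³)(2.6⁴)/(8·31.0³·18) = 0.83728 N/mm
Springs A,B series: k_AB = 1/(1/2.235+1/26) = 2.0581 N/mm; parallel with C: k_eq = 2.0581+0.83728 = 2.8954 N/mm
δ = F/k_eq = 12.4/2.8954 = 4.2827 mm

4.28 mm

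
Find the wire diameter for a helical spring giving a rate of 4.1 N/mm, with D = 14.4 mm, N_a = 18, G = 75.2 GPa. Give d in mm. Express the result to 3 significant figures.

2.20 mm

d = (8D³N_a·k / G)^(1/4) = (8·14.4³·18·4.1 / (75.2×10³))^0.25
  = (23.443)^0.25 = 2.2004 mm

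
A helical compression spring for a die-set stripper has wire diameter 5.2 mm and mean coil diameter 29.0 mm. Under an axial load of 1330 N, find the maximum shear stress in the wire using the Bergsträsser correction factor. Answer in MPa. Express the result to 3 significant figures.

879 MPa

Spring index C = D/d = 29.0/5.2 = 5.5769
K_B = (4C+2)/(4C−3) = 24.308/19.308 = 1.2590
τ₀ = 8FD/(πd³) = 8·1330·29.0/(π·5.2³) = 308560/441.73 = 698.52 MPa
τ_max = K·τ₀ = 1.2590 × 698.52 = 879.41 MPa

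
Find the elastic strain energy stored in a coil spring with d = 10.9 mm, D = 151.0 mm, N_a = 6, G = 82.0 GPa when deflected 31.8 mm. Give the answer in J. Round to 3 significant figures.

3.54 J

k = Gd⁴/(8D³N_a) = (82.0×10³)(10.9⁴)/(8·151.0³·6) = 7.004 N/mm
U = ½kδ² = 0.5 × 7.004 × 31.8² = 3541.4 N·mm = 3.5414 J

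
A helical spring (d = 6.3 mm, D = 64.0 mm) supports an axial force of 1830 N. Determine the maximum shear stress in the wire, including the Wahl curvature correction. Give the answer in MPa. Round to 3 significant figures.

1360 MPa

Spring index C = D/d = 64.0/6.3 = 10.1587
K_W = (4C−1)/(4C−4) + 0.615/C = 39.635/36.635 + 0.0605 = 1.1424
τ₀ = 8FD/(πd³) = 8·1830·64.0/(π·6.3³) = 936960/785.55 = 1192.8 MPa
τ_max = K·τ₀ = 1.1424 × 1192.8 = 1362.6 MPa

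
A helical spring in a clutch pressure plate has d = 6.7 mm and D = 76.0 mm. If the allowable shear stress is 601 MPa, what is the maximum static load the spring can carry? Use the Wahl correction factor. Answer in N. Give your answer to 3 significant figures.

829 N

C = D/d = 76.0/6.7 = 11.3433
K_W = (4C−1)/(4C−4) + 0.615/C = 44.373/41.373 + 0.0542 = 1.1267
τ_max = K·8FD/(πd³) → F_max = τ_allow·πd³/(8DK)
F_max = 601·π·6.7³/(8·76.0·1.1267) = 5.6787e+05/685.05 = 828.95 N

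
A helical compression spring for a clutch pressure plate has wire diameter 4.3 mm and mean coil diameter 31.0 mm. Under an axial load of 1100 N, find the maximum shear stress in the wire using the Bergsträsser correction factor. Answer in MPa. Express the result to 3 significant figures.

1300 MPa

Spring index C = D/d = 31.0/4.3 = 7.2093
K_B = (4C+2)/(4C−3) = 30.837/25.837 = 1.1935
τ₀ = 8FD/(πd³) = 8·1100·31.0/(π·4.3³) = 272800/249.78 = 1092.2 MPa
τ_max = K·τ₀ = 1.1935 × 1092.2 = 1303.5 MPa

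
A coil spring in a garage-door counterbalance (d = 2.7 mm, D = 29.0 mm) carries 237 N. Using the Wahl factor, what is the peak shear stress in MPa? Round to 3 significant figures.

1010 MPa

Spring index C = D/d = 29.0/2.7 = 10.7407
K_W = (4C−1)/(4C−4) + 0.615/C = 41.963/38.963 + 0.0573 = 1.1343
τ₀ = 8FD/(πd³) = 8·237·29.0/(π·2.7³) = 54984/61.836 = 889.19 MPa
τ_max = K·τ₀ = 1.1343 × 889.19 = 1008.6 MPa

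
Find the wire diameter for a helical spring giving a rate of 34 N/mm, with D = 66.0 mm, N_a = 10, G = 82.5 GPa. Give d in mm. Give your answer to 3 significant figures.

9.87 mm

d = (8D³N_a·k / G)^(1/4) = (8·66.0³·10·34 / (82.5×10³))^0.25
  = (9478.7)^0.25 = 9.8670 mm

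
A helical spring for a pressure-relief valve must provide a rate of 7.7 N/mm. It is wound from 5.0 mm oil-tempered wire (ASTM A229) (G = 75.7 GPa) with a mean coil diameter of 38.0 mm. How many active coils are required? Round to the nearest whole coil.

14

N_a = Gd⁴/(8D³k) = (75.7×10³ × 5.0⁴)/(8 × 38.0³ × 7.7)
    = 4.73125e+07 / 3.38012e+06 = 14 → 14 coils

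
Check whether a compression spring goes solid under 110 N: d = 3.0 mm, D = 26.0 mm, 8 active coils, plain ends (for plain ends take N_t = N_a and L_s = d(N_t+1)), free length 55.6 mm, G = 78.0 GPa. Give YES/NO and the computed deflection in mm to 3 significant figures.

k = Gd⁴/(8D³N_a) = (78.0×10³)(3.0⁴)/(8·26.0³·8) = 5.6167 N/mm
N_t = 8; L_s = 3.0·9 = 27 mm; δ_solid = L₀ − L_s = 55.6 − 27 = 28.6 mm
δ = F/k = 110/5.6167 = 19.585 mm
δ < δ_solid → spring does not go solid

NO, δ = 19.6 mm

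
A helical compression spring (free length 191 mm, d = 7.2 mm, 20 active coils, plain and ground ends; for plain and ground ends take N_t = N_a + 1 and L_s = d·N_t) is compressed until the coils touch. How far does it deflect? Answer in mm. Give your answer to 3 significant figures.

N_t = 21; L_s = 7.2·21 = 151.2 mm
δ_solid = L₀ − L_s = 191 − 151.2 = 39.8 mm

39.8 mm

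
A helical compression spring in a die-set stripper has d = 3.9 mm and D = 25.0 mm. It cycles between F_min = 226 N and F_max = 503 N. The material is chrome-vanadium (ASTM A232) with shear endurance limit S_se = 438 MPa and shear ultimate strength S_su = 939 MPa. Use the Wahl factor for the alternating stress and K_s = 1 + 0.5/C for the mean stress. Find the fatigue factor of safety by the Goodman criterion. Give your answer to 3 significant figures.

C = D/d = 25.0/3.9 = 6.4103; K_W = (4C−1)/(4C−4)+0.615/C = 1.2346; K_s = 1+0.5/C = 1.0780
F_a = (F_max−F_min)/2 = 138.5 N; F_m = (F_max+F_min)/2 = 364.5 N
τ_a = K_W·8F_aD/(πd³) = 1.2346 × 148.64 = 183.51 MPa
τ_m = K_s·8F_mD/(πd³) = 1.0780 × 391.19 = 421.7 MPa
Goodman: 1/n_f = τ_a/S_se + τ_m/S_su = 183.51/438 + 421.7/939 = 0.41896 + 0.44909 = 0.86806
n_f = 1/0.86806 = 1.152

1.15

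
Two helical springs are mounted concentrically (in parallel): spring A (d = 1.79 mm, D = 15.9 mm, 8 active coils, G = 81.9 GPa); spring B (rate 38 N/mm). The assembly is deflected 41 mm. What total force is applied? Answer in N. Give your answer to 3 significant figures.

1690 N

k_A = Gd⁴/(8D³N_a) = (81.9×10³)(1.79⁴)/(8·15.9³·8) = 3.2683 N/mm
Parallel: k_eq = 3.2683 + 38 = 41.268 N/mm
F = k_eq·δ = 41.268·41 = 1692 N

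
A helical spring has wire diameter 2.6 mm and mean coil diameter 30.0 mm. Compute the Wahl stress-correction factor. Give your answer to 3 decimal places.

C = D/d = 30.0/2.6 = 11.5385
K_W = (4C−1)/(4C−4) + 0.615/C = 45.154/42.154 + 0.0533 = 1.1245

1.124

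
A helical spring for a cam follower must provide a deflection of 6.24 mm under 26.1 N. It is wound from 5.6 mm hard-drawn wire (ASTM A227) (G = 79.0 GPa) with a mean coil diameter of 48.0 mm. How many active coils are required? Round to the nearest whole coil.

21

Required rate k = F/δ = 26.1/6.24 = 4.1827 N/mm
N_a = Gd⁴/(8D³k) = (79.0×10³ × 5.6⁴)/(8 × 48.0³ × 4.1827)
    = 7.76925e+07 / 3.70058e+06 = 20.99 → 21 coils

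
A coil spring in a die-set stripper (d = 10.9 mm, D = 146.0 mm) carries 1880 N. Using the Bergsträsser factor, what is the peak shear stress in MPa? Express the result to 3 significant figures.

593 MPa

Spring index C = D/d = 146.0/10.9 = 13.3945
K_B = (4C+2)/(4C−3) = 55.578/50.578 = 1.0989
τ₀ = 8FD/(πd³) = 8·1880·146.0/(π·10.9³) = 2.19584e+06/4068.5 = 539.72 MPa
τ_max = K·τ₀ = 1.0989 × 539.72 = 593.08 MPa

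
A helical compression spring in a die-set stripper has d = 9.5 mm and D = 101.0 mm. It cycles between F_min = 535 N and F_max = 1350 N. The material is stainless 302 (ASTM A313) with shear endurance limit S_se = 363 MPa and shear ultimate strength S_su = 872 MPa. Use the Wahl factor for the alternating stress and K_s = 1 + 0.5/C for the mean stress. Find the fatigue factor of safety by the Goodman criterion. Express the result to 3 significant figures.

C = D/d = 101.0/9.5 = 10.6316; K_W = (4C−1)/(4C−4)+0.615/C = 1.1357; K_s = 1+0.5/C = 1.0470
F_a = (F_max−F_min)/2 = 407.5 N; F_m = (F_max+F_min)/2 = 942.5 N
τ_a = K_W·8F_aD/(πd³) = 1.1357 × 122.24 = 138.83 MPa
τ_m = K_s·8F_mD/(πd³) = 1.0470 × 282.73 = 296.03 MPa
Goodman: 1/n_f = τ_a/S_se + τ_m/S_su = 138.83/363 + 296.03/872 = 0.38246 + 0.33948 = 0.72194
n_f = 1/0.72194 = 1.385

1.39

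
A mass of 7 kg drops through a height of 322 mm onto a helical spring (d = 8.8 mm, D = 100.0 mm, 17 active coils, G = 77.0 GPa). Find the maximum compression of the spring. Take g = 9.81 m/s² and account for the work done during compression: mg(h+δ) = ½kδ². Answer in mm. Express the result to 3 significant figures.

k = Gd⁴/(8D³N_a) = (77.0×10³)(8.8⁴)/(8·100.0³·17) = 3.3953 N/mm
W = mg = 7 × 9.81 = 68.67 N
½kδ² − Wδ − Wh = 0 → δ = (W + √(W² + 2kWh))/k
δ = (68.67 + √(4715.6 + 150153))/3.3953 = (68.67 + 393.53)/3.3953 = 136.13 mm

136 mm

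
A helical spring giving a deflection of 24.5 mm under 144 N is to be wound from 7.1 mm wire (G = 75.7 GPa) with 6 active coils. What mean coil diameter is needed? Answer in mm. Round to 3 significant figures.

Required rate k = F/δ = 144/24.5 = 5.8776 N/mm
D = (Gd⁴/(8N_a·k))^(1/3) = (75.7×10³·7.1⁴/(8·6·5.8776))^(1/3)
  = (681854)^(1/3) = 88.0165 mm

88.0 mm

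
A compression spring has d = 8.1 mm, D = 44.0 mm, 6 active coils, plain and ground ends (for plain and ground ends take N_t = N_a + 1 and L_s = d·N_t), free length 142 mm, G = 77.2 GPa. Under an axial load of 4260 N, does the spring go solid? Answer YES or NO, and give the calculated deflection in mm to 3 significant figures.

k = Gd⁴/(8D³N_a) = (77.2×10³)(8.1⁴)/(8·44.0³·6) = 81.275 N/mm
N_t = 7; L_s = 8.1·7 = 56.7 mm; δ_solid = L₀ − L_s = 142 − 56.7 = 85.3 mm
δ = F/k = 4260/81.275 = 52.415 mm
δ < δ_solid → spring does not go solid

NO, δ = 52.4 mm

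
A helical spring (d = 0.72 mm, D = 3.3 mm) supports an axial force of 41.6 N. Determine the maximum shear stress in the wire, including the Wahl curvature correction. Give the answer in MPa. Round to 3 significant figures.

1260 MPa

Spring index C = D/d = 3.3/0.72 = 4.5833
K_W = (4C−1)/(4C−4) + 0.615/C = 17.333/14.333 + 0.1342 = 1.3435
τ₀ = 8FD/(πd³) = 8·41.6·3.3/(π·0.72³) = 1098.24/1.1726 = 936.59 MPa
τ_max = K·τ₀ = 1.3435 × 936.59 = 1258.3 MPa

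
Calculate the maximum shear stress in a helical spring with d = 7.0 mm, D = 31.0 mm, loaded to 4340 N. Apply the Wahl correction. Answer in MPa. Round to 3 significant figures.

1360 MPa

Spring index C = D/d = 31.0/7.0 = 4.4286
K_W = (4C−1)/(4C−4) + 0.615/C = 16.714/13.714 + 0.1389 = 1.3576
τ₀ = 8FD/(πd³) = 8·4340·31.0/(π·7.0³) = 1.07632e+06/1077.6 = 998.84 MPa
τ_max = K·τ₀ = 1.3576 × 998.84 = 1356.1 MPa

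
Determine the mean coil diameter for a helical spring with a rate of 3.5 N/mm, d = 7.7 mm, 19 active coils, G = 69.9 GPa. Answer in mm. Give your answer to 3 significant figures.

77.3 mm

D = (Gd⁴/(8N_a·k))^(1/3) = (69.9×10³·7.7⁴/(8·19·3.5))^(1/3)
  = (461879)^(1/3) = 77.2994 mm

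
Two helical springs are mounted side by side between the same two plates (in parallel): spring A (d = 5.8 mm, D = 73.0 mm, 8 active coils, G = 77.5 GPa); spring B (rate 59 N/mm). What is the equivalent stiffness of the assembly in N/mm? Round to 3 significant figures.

k_A = Gd⁴/(8D³N_a) = (77.5×10³)(5.8⁴)/(8·73.0³·8) = 3.5226 N/mm
Parallel: k_eq = 3.5226 + 59 = 62.523 N/mm

62.5 N/mm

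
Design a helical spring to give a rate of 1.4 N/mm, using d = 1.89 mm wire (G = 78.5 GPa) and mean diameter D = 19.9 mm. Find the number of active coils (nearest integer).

N_a = Gd⁴/(8D³k) = (78.5×10³ × 1.89⁴)/(8 × 19.9³ × 1.4)
    = 1.00165e+06 / 88262.7 = 11.35 → 11 coils

11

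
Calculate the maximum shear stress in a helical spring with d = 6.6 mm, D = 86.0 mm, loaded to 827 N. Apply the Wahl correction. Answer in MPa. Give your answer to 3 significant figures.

699 MPa

Spring index C = D/d = 86.0/6.6 = 13.0303
K_W = (4C−1)/(4C−4) + 0.615/C = 51.121/48.121 + 0.0472 = 1.1095
τ₀ = 8FD/(πd³) = 8·827·86.0/(π·6.6³) = 568976/903.2 = 629.96 MPa
τ_max = K·τ₀ = 1.1095 × 629.96 = 698.96 MPa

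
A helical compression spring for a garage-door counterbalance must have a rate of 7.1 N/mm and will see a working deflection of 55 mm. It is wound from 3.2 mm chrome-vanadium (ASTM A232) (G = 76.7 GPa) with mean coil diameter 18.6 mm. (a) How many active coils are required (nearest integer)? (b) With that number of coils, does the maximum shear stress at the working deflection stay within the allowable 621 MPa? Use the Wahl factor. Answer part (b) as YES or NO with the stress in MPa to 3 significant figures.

(a) 22 coils; (b) NO, τ_max = 712 MPa

N_a = Gd⁴/(8D³k) = (76.7×10³)(3.2⁴)/(8·18.6³·7.1) = 22 → N_a = 22
Actual rate k = Gd⁴/(8D³·22) = 7.1014 N/mm
Working load F = kδ = 7.1014·55 = 390.58 N
C = 18.6/3.2 = 5.8125; K_W = (4C−1)/(4C−4)+0.615/C = 1.2617
τ_max = K_W·8FD/(πd³) = 1.2617·564.56 = 712.28 MPa
τ_max > 621 MPa → exceeds allowable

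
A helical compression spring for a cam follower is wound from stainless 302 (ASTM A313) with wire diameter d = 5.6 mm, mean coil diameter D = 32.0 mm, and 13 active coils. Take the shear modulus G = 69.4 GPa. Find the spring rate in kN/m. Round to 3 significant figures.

k = Gd⁴/(8D³N_a) = (69.4×10³ × 5.6⁴) / (8 × 32.0³ × 13)
  = 6.82514e+07 / 3.40787e+06 = 20.028 N/mm

20.0 kN/m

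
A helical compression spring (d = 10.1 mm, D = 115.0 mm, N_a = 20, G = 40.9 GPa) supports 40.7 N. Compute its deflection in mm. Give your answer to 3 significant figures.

k = Gd⁴/(8D³N_a) = (40.9×10³)(10.1⁴)/(8·115.0³·20) = 1.749 N/mm
δ = F/k = 40.7 / 1.749 = 23.27 mm

23.3 mm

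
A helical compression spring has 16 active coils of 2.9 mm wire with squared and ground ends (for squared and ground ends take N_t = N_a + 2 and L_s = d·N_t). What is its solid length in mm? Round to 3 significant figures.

squared and ground ends: N_t = N_a + 2 = 16 + 2 = 18
L_s = d·N_t = 2.9 × 18 = 52.2 mm

52.2 mm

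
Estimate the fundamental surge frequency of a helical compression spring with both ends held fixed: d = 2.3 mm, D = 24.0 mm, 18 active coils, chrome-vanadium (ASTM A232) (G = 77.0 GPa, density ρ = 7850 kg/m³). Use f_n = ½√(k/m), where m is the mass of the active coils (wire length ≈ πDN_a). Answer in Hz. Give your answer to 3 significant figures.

78.2 Hz

k = Gd⁴/(8D³N_a) = (77.0×10³)(2.3⁴)/(8·24.0³·18) = 1.0824 N/mm = 1082.4 N/m
Wire length L = πDN_a = π·24.0·18 = 1357.2 mm
m = ρ·(πd²/4)·L = 7850 × 4.1548×10⁻⁶ m² × 1.3572 m = 0.044264 kg
f_n = ½√(k/m) = 0.5·√(1082.4/0.044264) = 0.5·√(24454) = 78.19 Hz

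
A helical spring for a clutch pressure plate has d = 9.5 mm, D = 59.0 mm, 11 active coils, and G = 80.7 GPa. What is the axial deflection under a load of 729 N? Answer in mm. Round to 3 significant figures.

k = Gd⁴/(8D³N_a) = (80.7×10³)(9.5⁴)/(8·59.0³·11) = 36.369 N/mm
δ = F/k = 729 / 36.369 = 20.045 mm

20.0 mm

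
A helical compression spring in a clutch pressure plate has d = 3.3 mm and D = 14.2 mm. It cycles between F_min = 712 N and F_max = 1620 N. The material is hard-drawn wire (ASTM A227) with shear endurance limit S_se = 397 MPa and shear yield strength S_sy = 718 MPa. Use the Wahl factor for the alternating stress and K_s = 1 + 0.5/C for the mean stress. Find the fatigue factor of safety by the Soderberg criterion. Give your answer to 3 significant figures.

C = D/d = 14.2/3.3 = 4.3030; K_W = (4C−1)/(4C−4)+0.615/C = 1.3700; K_s = 1+0.5/C = 1.1162
F_a = (F_max−F_min)/2 = 454 N; F_m = (F_max+F_min)/2 = 1166 N
τ_a = K_W·8F_aD/(πd³) = 1.3700 × 456.82 = 625.83 MPa
τ_m = K_s·8F_mD/(πd³) = 1.1162 × 1173.2 = 1309.6 MPa
Soderberg: 1/n_f = τ_a/S_se + τ_m/S_sy = 625.83/397 + 1309.6/718 = 1.57641 + 1.82390 = 3.4003
n_f = 1/3.4003 = 0.2941

0.294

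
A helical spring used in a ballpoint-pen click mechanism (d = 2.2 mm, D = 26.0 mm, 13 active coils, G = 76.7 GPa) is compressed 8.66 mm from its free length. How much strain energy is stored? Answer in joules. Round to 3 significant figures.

0.0369 J

k = Gd⁴/(8D³N_a) = (76.7×10³)(2.2⁴)/(8·26.0³·13) = 0.98295 N/mm
U = ½kδ² = 0.5 × 0.98295 × 8.66² = 36.859 N·mm = 0.036859 J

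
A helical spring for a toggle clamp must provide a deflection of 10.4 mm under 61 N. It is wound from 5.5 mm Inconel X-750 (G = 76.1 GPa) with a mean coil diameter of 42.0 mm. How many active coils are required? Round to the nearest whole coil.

20

Required rate k = F/δ = 61/10.4 = 5.8654 N/mm
N_a = Gd⁴/(8D³k) = (76.1×10³ × 5.5⁴)/(8 × 42.0³ × 5.8654)
    = 6.96363e+07 / 3.47644e+06 = 20.03 → 20 coils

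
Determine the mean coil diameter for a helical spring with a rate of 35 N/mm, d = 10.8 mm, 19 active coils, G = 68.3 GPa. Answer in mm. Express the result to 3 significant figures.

D = (Gd⁴/(8N_a·k))^(1/3) = (68.3×10³·10.8⁴/(8·19·35))^(1/3)
  = (174664)^(1/3) = 55.8987 mm

55.9 mm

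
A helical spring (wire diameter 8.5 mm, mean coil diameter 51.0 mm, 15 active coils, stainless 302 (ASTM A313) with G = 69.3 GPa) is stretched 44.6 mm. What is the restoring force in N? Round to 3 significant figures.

1010 N

k = Gd⁴/(8D³N_a) = (69.3×10³)(8.5⁴)/(8·51.0³·15) = 22.726 N/mm
F = k·δ = 22.726 × 44.6 = 1013.6 N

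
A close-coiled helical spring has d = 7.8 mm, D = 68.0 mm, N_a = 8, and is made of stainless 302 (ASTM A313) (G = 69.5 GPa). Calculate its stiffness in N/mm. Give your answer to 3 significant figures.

12.8 N/mm

k = Gd⁴/(8D³N_a) = (69.5×10³ × 7.8⁴) / (8 × 68.0³ × 8)
  = 2.57255e+08 / 2.01236e+07 = 12.784 N/mm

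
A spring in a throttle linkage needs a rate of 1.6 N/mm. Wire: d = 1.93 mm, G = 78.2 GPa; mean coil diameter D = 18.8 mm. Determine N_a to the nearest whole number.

N_a = Gd⁴/(8D³k) = (78.2×10³ × 1.93⁴)/(8 × 18.8³ × 1.6)
    = 1.08502e+06 / 85051.8 = 12.76 → 13 coils

13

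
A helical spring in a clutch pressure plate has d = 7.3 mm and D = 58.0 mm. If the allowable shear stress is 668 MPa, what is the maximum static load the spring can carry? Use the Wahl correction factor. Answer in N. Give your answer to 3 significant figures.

1480 N

C = D/d = 58.0/7.3 = 7.9452
K_W = (4C−1)/(4C−4) + 0.615/C = 30.781/27.781 + 0.0774 = 1.1854
τ_max = K·8FD/(πd³) → F_max = τ_allow·πd³/(8DK)
F_max = 668·π·7.3³/(8·58.0·1.1854) = 8.1638e+05/550.02 = 1484.3 N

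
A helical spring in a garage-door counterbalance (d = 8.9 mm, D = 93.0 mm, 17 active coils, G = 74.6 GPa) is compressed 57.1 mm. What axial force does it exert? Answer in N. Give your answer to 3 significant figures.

k = Gd⁴/(8D³N_a) = (74.6×10³)(8.9⁴)/(8·93.0³·17) = 4.2787 N/mm
F = k·δ = 4.2787 × 57.1 = 244.31 N

244 N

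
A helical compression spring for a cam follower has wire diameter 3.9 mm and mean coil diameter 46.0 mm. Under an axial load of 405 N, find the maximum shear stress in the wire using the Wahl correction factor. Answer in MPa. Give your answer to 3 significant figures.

897 MPa

Spring index C = D/d = 46.0/3.9 = 11.7949
K_W = (4C−1)/(4C−4) + 0.615/C = 46.179/43.179 + 0.0521 = 1.1216
τ₀ = 8FD/(πd³) = 8·405·46.0/(π·3.9³) = 149040/186.36 = 799.76 MPa
τ_max = K·τ₀ = 1.1216 × 799.76 = 897.02 MPa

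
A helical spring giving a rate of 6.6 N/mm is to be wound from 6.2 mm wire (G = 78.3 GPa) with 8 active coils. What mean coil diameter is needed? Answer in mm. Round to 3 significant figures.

D = (Gd⁴/(8N_a·k))^(1/3) = (78.3×10³·6.2⁴/(8·8·6.6))^(1/3)
  = (273908)^(1/3) = 64.9434 mm

64.9 mm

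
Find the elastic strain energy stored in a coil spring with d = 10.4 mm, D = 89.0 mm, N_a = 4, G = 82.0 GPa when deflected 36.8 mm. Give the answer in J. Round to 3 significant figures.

28.8 J

k = Gd⁴/(8D³N_a) = (82.0×10³)(10.4⁴)/(8·89.0³·4) = 42.523 N/mm
U = ½kδ² = 0.5 × 42.523 × 36.8² = 28793 N·mm = 28.793 J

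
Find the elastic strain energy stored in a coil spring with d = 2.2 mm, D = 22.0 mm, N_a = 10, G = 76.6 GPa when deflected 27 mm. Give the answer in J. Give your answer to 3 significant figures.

0.768 J

k = Gd⁴/(8D³N_a) = (76.6×10³)(2.2⁴)/(8·22.0³·10) = 2.1065 N/mm
U = ½kδ² = 0.5 × 2.1065 × 27² = 767.82 N·mm = 0.76782 J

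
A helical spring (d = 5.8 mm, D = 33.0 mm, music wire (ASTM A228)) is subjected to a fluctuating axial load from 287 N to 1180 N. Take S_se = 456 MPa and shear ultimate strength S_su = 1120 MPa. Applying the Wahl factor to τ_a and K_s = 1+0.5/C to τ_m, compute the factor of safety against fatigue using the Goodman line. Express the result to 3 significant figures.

C = D/d = 33.0/5.8 = 5.6897; K_W = (4C−1)/(4C−4)+0.615/C = 1.2680; K_s = 1+0.5/C = 1.0879
F_a = (F_max−F_min)/2 = 446.5 N; F_m = (F_max+F_min)/2 = 733.5 N
τ_a = K_W·8F_aD/(πd³) = 1.2680 × 192.31 = 243.85 MPa
τ_m = K_s·8F_mD/(πd³) = 1.0879 × 315.91 = 343.68 MPa
Goodman: 1/n_f = τ_a/S_se + τ_m/S_su = 243.85/456 + 343.68/1120 = 0.53475 + 0.30685 = 0.84161
n_f = 1/0.84161 = 1.188

1.19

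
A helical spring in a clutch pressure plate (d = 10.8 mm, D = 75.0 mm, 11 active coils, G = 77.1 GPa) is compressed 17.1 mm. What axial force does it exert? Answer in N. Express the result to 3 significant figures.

k = Gd⁴/(8D³N_a) = (77.1×10³)(10.8⁴)/(8·75.0³·11) = 28.254 N/mm
F = k·δ = 28.254 × 17.1 = 483.15 N

483 N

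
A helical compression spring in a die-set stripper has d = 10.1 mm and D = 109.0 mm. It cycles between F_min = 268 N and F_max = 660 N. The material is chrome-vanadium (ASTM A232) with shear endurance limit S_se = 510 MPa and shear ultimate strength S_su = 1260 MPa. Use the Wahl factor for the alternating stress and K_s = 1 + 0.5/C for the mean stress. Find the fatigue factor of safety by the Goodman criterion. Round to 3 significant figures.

4.52

C = D/d = 109.0/10.1 = 10.7921; K_W = (4C−1)/(4C−4)+0.615/C = 1.1336; K_s = 1+0.5/C = 1.0463
F_a = (F_max−F_min)/2 = 196 N; F_m = (F_max+F_min)/2 = 464 N
τ_a = K_W·8F_aD/(πd³) = 1.1336 × 52.803 = 59.856 MPa
τ_m = K_s·8F_mD/(πd³) = 1.0463 × 125 = 130.79 MPa
Goodman: 1/n_f = τ_a/S_se + τ_m/S_su = 59.856/510 + 130.79/1260 = 0.11737 + 0.10381 = 0.22117
n_f = 1/0.22117 = 4.521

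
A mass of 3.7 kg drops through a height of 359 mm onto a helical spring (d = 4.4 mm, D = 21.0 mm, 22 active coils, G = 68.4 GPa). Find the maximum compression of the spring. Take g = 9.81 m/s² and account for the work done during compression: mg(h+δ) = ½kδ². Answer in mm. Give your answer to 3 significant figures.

k = Gd⁴/(8D³N_a) = (68.4×10³)(4.4⁴)/(8·21.0³·22) = 15.729 N/mm
W = mg = 3.7 × 9.81 = 36.297 N
½kδ² − Wδ − Wh = 0 → δ = (W + √(W² + 2kWh))/k
δ = (36.297 + √(1317.5 + 409913))/15.729 = (36.297 + 641.27)/15.729 = 43.078 mm

43.1 mm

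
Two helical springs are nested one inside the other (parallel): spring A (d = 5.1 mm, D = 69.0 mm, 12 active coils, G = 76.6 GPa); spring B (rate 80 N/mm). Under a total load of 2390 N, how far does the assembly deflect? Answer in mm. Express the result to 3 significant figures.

29.3 mm

k_A = Gd⁴/(8D³N_a) = (76.6×10³)(5.1⁴)/(8·69.0³·12) = 1.6432 N/mm
Parallel: k_eq = 1.6432 + 80 = 81.643 N/mm
δ = F/k_eq = 2390/81.643 = 29.274 mm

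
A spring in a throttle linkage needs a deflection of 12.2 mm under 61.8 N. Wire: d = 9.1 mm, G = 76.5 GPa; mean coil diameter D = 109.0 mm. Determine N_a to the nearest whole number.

10

Required rate k = F/δ = 61.8/12.2 = 5.0656 N/mm
N_a = Gd⁴/(8D³k) = (76.5×10³ × 9.1⁴)/(8 × 109.0³ × 5.0656)
    = 5.24598e+08 / 5.24805e+07 = 9.996 → 10 coils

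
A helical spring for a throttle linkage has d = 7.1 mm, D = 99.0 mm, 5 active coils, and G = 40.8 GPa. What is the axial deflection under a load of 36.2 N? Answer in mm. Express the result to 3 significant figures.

13.6 mm

k = Gd⁴/(8D³N_a) = (40.8×10³)(7.1⁴)/(8·99.0³·5) = 2.6713 N/mm
δ = F/k = 36.2 / 2.6713 = 13.551 mm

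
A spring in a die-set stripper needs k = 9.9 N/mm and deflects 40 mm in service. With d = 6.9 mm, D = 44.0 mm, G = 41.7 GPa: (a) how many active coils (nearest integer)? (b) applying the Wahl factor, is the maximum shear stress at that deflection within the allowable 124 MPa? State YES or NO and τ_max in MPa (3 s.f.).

(a) 14 coils; (b) NO, τ_max = 167 MPa

N_a = Gd⁴/(8D³k) = (41.7×10³)(6.9⁴)/(8·44.0³·9.9) = 14.01 → N_a = 14
Actual rate k = Gd⁴/(8D³·14) = 9.9073 N/mm
Working load F = kδ = 9.9073·40 = 396.29 N
C = 44.0/6.9 = 6.3768; K_W = (4C−1)/(4C−4)+0.615/C = 1.2359
τ_max = K_W·8FD/(πd³) = 1.2359·135.16 = 167.05 MPa
τ_max > 124 MPa → exceeds allowable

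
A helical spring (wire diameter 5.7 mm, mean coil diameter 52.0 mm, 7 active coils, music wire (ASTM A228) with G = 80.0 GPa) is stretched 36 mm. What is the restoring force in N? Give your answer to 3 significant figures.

k = Gd⁴/(8D³N_a) = (80.0×10³)(5.7⁴)/(8·52.0³·7) = 10.725 N/mm
F = k·δ = 10.725 × 36 = 386.09 N

386 N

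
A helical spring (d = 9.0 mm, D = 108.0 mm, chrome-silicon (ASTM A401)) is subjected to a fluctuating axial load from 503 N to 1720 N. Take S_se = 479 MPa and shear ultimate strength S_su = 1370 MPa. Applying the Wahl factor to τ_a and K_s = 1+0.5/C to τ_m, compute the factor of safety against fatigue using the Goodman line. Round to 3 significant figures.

C = D/d = 108.0/9.0 = 12.0000; K_W = (4C−1)/(4C−4)+0.615/C = 1.1194; K_s = 1+0.5/C = 1.0417
F_a = (F_max−F_min)/2 = 608.5 N; F_m = (F_max+F_min)/2 = 1111.5 N
τ_a = K_W·8F_aD/(πd³) = 1.1194 × 229.56 = 256.98 MPa
τ_m = K_s·8F_mD/(πd³) = 1.0417 × 419.32 = 436.79 MPa
Goodman: 1/n_f = τ_a/S_se + τ_m/S_su = 256.98/479 + 436.79/1370 = 0.53649 + 0.31883 = 0.85531
n_f = 1/0.85531 = 1.169

1.17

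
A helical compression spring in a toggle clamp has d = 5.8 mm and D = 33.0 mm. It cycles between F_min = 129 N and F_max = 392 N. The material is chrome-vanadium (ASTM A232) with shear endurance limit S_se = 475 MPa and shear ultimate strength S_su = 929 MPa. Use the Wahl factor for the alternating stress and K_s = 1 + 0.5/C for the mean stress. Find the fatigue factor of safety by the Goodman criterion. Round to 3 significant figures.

3.54

C = D/d = 33.0/5.8 = 5.6897; K_W = (4C−1)/(4C−4)+0.615/C = 1.2680; K_s = 1+0.5/C = 1.0879
F_a = (F_max−F_min)/2 = 131.5 N; F_m = (F_max+F_min)/2 = 260.5 N
τ_a = K_W·8F_aD/(πd³) = 1.2680 × 56.636 = 71.816 MPa
τ_m = K_s·8F_mD/(πd³) = 1.0879 × 112.2 = 122.06 MPa
Goodman: 1/n_f = τ_a/S_se + τ_m/S_su = 71.816/475 + 122.06/929 = 0.15119 + 0.13138 = 0.28258
n_f = 1/0.28258 = 3.539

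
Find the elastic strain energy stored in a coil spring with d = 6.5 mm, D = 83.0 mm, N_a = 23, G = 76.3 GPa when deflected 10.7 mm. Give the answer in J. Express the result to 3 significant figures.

0.0741 J

k = Gd⁴/(8D³N_a) = (76.3×10³)(6.5⁴)/(8·83.0³·23) = 1.2946 N/mm
U = ½kδ² = 0.5 × 1.2946 × 10.7² = 74.108 N·mm = 0.074108 J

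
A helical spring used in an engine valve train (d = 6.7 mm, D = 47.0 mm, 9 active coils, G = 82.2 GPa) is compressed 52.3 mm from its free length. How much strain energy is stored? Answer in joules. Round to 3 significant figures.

k = Gd⁴/(8D³N_a) = (82.2×10³)(6.7⁴)/(8·47.0³·9) = 22.159 N/mm
U = ½kδ² = 0.5 × 22.159 × 52.3² = 30305 N·mm = 30.305 J

30.3 J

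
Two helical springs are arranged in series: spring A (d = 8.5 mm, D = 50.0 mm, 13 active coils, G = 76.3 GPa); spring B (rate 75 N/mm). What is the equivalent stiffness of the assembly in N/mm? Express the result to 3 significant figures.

21.8 N/mm

k_A = Gd⁴/(8D³N_a) = (76.3×10³)(8.5⁴)/(8·50.0³·13) = 30.638 N/mm
Series: 1/k_eq = 1/30.638 + 1/75 = 0.045973; k_eq = 21.752 N/mm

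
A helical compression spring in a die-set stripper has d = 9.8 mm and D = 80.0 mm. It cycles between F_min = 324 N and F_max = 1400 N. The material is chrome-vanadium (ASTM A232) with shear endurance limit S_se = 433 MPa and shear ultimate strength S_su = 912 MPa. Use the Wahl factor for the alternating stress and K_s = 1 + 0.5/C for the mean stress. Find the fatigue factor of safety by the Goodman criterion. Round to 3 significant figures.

1.87

C = D/d = 80.0/9.8 = 8.1633; K_W = (4C−1)/(4C−4)+0.615/C = 1.1800; K_s = 1+0.5/C = 1.0613
F_a = (F_max−F_min)/2 = 538 N; F_m = (F_max+F_min)/2 = 862 N
τ_a = K_W·8F_aD/(πd³) = 1.1800 × 116.45 = 137.41 MPa
τ_m = K_s·8F_mD/(πd³) = 1.0613 × 186.58 = 198.01 MPa
Goodman: 1/n_f = τ_a/S_se + τ_m/S_su = 137.41/433 + 198.01/912 = 0.31735 + 0.21711 = 0.53446
n_f = 1/0.53446 = 1.871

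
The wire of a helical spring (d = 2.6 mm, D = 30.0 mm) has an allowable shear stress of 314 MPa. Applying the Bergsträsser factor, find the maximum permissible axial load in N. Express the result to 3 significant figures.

C = D/d = 30.0/2.6 = 11.5385
K_B = (4C+2)/(4C−3) = 48.154/43.154 = 1.1159
τ_max = K·8FD/(πd³) → F_max = τ_allow·πd³/(8DK)
F_max = 314·π·2.6³/(8·30.0·1.1159) = 17338/267.81 = 64.741 N

64.7 N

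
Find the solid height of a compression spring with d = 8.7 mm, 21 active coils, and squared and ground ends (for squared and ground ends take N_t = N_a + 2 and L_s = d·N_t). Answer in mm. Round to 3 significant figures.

200 mm

squared and ground ends: N_t = N_a + 2 = 21 + 2 = 23
L_s = d·N_t = 8.7 × 23 = 200.1 mm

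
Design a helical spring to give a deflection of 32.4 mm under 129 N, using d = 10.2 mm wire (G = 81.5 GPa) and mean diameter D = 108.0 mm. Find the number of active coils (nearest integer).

Required rate k = F/δ = 129/32.4 = 3.9815 N/mm
N_a = Gd⁴/(8D³k) = (81.5×10³ × 10.2⁴)/(8 × 108.0³ × 3.9815)
    = 8.82182e+08 / 4.01242e+07 = 21.99 → 22 coils

22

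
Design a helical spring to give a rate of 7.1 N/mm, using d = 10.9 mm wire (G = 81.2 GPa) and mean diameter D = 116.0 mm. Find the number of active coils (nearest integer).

13

N_a = Gd⁴/(8D³k) = (81.2×10³ × 10.9⁴)/(8 × 116.0³ × 7.1)
    = 1.1462e+09 / 8.86589e+07 = 12.93 → 13 coils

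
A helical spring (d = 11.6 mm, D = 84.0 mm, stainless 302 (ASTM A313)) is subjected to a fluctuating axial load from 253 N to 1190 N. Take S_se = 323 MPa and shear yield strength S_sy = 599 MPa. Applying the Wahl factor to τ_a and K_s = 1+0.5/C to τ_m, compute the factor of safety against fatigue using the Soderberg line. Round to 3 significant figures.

C = D/d = 84.0/11.6 = 7.2414; K_W = (4C−1)/(4C−4)+0.615/C = 1.2051; K_s = 1+0.5/C = 1.0690
F_a = (F_max−F_min)/2 = 468.5 N; F_m = (F_max+F_min)/2 = 721.5 N
τ_a = K_W·8F_aD/(πd³) = 1.2051 × 64.203 = 77.371 MPa
τ_m = K_s·8F_mD/(πd³) = 1.0690 × 98.874 = 105.7 MPa
Soderberg: 1/n_f = τ_a/S_se + τ_m/S_sy = 77.371/323 + 105.7/599 = 0.23954 + 0.17646 = 0.416
n_f = 1/0.416 = 2.404

2.40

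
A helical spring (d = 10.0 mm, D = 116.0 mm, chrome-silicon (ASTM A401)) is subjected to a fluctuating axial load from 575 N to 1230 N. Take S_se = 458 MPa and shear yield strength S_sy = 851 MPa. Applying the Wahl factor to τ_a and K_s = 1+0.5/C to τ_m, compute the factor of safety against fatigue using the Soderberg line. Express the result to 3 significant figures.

C = D/d = 116.0/10.0 = 11.6000; K_W = (4C−1)/(4C−4)+0.615/C = 1.1238; K_s = 1+0.5/C = 1.0431
F_a = (F_max−F_min)/2 = 327.5 N; F_m = (F_max+F_min)/2 = 902.5 N
τ_a = K_W·8F_aD/(πd³) = 1.1238 × 96.741 = 108.71 MPa
τ_m = K_s·8F_mD/(πd³) = 1.0431 × 266.59 = 278.08 MPa
Soderberg: 1/n_f = τ_a/S_se + τ_m/S_sy = 108.71/458 + 278.08/851 = 0.23737 + 0.32677 = 0.56414
n_f = 1/0.56414 = 1.773

1.77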